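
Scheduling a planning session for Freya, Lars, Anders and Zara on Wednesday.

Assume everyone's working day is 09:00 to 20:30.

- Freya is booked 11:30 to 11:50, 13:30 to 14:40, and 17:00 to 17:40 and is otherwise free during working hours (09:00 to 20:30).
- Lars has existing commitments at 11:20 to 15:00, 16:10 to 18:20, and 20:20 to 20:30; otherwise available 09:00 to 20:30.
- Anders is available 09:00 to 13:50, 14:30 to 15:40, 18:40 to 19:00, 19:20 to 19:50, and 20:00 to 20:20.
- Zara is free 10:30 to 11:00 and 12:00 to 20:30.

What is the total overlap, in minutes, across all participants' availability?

140 minutes

Freya free within 09:00–20:30: 09:00–11:30, 11:50–13:30, 14:40–17:00, 17:40–20:30.
Lars free within 09:00–20:30: 09:00–11:20, 15:00–16:10, 18:20–20:20.
Freya ∩ Lars: 09:00–11:20, 15:00–16:10, 18:20–20:20.
Freya ∩ Lars ∩ Anders: 09:00–11:20, 15:00–15:40, 18:40–19:00, 19:20–19:50, 20:00–20:20.
Freya ∩ Lars ∩ Anders ∩ Zara: 10:30–11:00, 15:00–15:40, 18:40–19:00, 19:20–19:50, 20:00–20:20.
Total common minutes: 30 + 40 + 20 + 30 + 20 = 140.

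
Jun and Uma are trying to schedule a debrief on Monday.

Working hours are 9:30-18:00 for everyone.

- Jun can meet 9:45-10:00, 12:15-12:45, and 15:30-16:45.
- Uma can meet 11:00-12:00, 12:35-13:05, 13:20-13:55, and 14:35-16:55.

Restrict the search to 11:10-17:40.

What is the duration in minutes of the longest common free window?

75 minutes

Jun ∩ Uma: 12:35–12:45, 15:30–16:45.
Restricted to 11:10–17:40: 12:35–12:45, 15:30–16:45.
Common window lengths: 10, 75 min; longest is 75.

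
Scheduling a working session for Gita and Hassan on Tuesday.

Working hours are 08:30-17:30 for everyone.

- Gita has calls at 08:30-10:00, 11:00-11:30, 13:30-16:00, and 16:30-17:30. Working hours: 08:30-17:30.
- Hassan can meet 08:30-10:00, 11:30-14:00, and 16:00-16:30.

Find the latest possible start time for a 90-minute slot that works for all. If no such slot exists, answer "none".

Gita free within 08:30–17:30: 10:00–11:00, 11:30–13:30, 16:00–16:30.
Gita ∩ Hassan: 11:30–13:30, 16:00–16:30.
Windows ≥ 90 min: 11:30–13:30.
Latest start in the last window 11:30–13:30 is 13:30 − 90 min = 12:00.

12:00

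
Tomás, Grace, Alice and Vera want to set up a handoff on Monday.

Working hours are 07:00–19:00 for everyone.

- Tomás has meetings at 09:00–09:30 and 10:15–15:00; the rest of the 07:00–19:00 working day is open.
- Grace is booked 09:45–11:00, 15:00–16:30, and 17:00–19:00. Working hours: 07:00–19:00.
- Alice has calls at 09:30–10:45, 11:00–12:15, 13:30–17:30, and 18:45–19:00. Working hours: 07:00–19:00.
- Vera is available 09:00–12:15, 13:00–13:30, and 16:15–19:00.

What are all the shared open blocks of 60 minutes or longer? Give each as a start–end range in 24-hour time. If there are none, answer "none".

none

Tomás free within 07:00–19:00: 07:00–09:00, 09:30–10:15, 15:00–19:00.
Grace free within 07:00–19:00: 07:00–09:45, 11:00–15:00, 16:30–17:00.
Alice free within 07:00–19:00: 07:00–09:30, 10:45–11:00, 12:15–13:30, 17:30–18:45.
Tomás ∩ Grace: 07:00–09:00, 09:30–09:45, 16:30–17:00.
Tomás ∩ Grace ∩ Alice: 07:00–09:00.
Tomás ∩ Grace ∩ Alice ∩ Vera: (none).
Windows ≥ 60 min: (none).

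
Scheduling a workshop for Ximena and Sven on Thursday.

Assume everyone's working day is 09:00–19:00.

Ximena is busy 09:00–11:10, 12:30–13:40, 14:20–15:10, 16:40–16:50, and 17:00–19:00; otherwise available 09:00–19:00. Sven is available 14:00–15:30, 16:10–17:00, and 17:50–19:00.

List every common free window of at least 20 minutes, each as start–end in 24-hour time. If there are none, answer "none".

Ximena free within 09:00–19:00: 11:10–12:30, 13:40–14:20, 15:10–16:40, 16:50–17:00.
Ximena ∩ Sven: 14:00–14:20, 15:10–15:30, 16:10–16:40, 16:50–17:00.
Windows ≥ 20 min: 14:00–14:20, 15:10–15:30, 16:10–16:40.

14:00–14:20, 15:10–15:30, 16:10–16:40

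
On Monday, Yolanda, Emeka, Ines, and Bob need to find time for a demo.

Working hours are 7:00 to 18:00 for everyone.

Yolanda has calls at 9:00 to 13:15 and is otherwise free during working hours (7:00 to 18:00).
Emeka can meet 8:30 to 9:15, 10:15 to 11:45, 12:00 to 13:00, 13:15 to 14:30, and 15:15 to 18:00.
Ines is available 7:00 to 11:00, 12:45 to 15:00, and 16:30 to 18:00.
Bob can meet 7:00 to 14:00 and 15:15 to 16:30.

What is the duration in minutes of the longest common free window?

45 minutes

Yolanda free within 07:00–18:00: 07:00–09:00, 13:15–18:00.
Yolanda ∩ Emeka: 08:30–09:00, 13:15–14:30, 15:15–18:00.
Yolanda ∩ Emeka ∩ Ines: 08:30–09:00, 13:15–14:30, 16:30–18:00.
Yolanda ∩ Emeka ∩ Ines ∩ Bob: 08:30–09:00, 13:15–14:00.
Common window lengths: 30, 45 min; longest is 45.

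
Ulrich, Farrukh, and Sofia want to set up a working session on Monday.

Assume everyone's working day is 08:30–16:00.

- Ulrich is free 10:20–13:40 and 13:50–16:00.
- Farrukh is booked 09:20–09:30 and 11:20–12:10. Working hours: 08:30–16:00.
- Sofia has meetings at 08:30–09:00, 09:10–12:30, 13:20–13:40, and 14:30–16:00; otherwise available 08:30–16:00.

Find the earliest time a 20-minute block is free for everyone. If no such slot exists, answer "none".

12:30

Farrukh free within 08:30–16:00: 08:30–09:20, 09:30–11:20, 12:10–16:00.
Sofia free within 08:30–16:00: 09:00–09:10, 12:30–13:20, 13:40–14:30.
Ulrich ∩ Farrukh: 10:20–11:20, 12:10–13:40, 13:50–16:00.
Ulrich ∩ Farrukh ∩ Sofia: 12:30–13:20, 13:50–14:30.
Windows ≥ 20 min: 12:30–13:20, 13:50–14:30.
Earliest such window starts at 12:30.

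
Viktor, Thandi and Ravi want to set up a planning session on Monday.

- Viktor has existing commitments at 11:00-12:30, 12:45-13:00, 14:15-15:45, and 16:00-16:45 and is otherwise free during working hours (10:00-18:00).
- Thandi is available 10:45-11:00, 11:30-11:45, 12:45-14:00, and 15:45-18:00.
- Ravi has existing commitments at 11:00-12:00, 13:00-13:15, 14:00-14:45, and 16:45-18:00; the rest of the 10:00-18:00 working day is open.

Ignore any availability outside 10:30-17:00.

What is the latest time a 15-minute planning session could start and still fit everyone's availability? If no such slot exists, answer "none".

15:45

Viktor free within 10:00–18:00: 10:00–11:00, 12:30–12:45, 13:00–14:15, 15:45–16:00, 16:45–18:00.
Ravi free within 10:00–18:00: 10:00–11:00, 12:00–13:00, 13:15–14:00, 14:45–16:45.
Viktor ∩ Thandi: 10:45–11:00, 13:00–14:00, 15:45–16:00, 16:45–18:00.
Viktor ∩ Thandi ∩ Ravi: 10:45–11:00, 13:15–14:00, 15:45–16:00.
Restricted to 10:30–17:00: 10:45–11:00, 13:15–14:00, 15:45–16:00.
Windows ≥ 15 min: 10:45–11:00, 13:15–14:00, 15:45–16:00.
Latest start in the last window 15:45–16:00 is 16:00 − 15 min = 15:45.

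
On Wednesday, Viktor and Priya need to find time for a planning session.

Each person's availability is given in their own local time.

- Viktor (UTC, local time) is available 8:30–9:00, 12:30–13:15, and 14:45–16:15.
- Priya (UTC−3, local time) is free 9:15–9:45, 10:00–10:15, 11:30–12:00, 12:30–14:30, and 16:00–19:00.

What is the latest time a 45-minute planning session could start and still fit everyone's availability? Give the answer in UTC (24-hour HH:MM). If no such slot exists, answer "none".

15:30

Viktor → UTC: 08:30–09:00, 12:30–13:15, 14:45–16:15.
Priya → UTC: 12:15–12:45, 13:00–13:15, 14:30–15:00, 15:30–17:30, 19:00–22:00.
Viktor ∩ Priya: 12:30–12:45, 13:00–13:15, 14:45–15:00, 15:30–16:15.
Windows ≥ 45 min: 15:30–16:15.
Latest start in the last window 15:30–16:15 is 16:15 − 45 min = 15:30.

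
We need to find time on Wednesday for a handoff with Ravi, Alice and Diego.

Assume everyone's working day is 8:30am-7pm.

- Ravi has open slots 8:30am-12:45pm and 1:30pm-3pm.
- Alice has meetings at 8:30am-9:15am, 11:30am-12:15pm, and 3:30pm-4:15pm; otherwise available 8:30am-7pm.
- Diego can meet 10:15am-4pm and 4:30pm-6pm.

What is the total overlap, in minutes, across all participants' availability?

195 minutes

Alice free within 08:30–19:00: 09:15–11:30, 12:15–15:30, 16:15–19:00.
Ravi ∩ Alice: 09:15–11:30, 12:15–12:45, 13:30–15:00.
Ravi ∩ Alice ∩ Diego: 10:15–11:30, 12:15–12:45, 13:30–15:00.
Total common minutes: 75 + 30 + 90 = 195.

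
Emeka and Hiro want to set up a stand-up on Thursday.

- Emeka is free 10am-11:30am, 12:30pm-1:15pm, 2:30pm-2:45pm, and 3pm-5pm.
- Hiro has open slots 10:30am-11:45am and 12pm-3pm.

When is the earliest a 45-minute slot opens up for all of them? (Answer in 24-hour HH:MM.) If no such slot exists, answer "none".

Emeka ∩ Hiro: 10:30–11:30, 12:30–13:15, 14:30–14:45.
Windows ≥ 45 min: 10:30–11:30, 12:30–13:15.
Earliest such window starts at 10:30.

10:30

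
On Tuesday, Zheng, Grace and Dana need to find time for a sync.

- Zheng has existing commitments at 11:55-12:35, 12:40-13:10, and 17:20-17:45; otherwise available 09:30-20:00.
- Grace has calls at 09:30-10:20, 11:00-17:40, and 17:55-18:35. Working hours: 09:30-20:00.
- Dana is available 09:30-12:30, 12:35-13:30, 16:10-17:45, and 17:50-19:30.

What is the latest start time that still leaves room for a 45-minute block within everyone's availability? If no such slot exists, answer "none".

18:45

Zheng free within 09:30–20:00: 09:30–11:55, 12:35–12:40, 13:10–17:20, 17:45–20:00.
Grace free within 09:30–20:00: 10:20–11:00, 17:40–17:55, 18:35–20:00.
Zheng ∩ Grace: 10:20–11:00, 17:45–17:55, 18:35–20:00.
Zheng ∩ Grace ∩ Dana: 10:20–11:00, 17:50–17:55, 18:35–19:30.
Windows ≥ 45 min: 18:35–19:30.
Latest start in the last window 18:35–19:30 is 19:30 − 45 min = 18:45.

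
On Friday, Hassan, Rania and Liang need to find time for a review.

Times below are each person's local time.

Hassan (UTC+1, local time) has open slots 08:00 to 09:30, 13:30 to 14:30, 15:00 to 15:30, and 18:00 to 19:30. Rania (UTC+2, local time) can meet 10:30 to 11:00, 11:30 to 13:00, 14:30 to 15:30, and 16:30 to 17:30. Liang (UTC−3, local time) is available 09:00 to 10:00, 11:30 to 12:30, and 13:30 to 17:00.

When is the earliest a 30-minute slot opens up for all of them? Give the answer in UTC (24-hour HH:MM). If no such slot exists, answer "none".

12:30

Hassan → UTC: 07:00–08:30, 12:30–13:30, 14:00–14:30, 17:00–18:30.
Rania → UTC: 08:30–09:00, 09:30–11:00, 12:30–13:30, 14:30–15:30.
Liang → UTC: 12:00–13:00, 14:30–15:30, 16:30–20:00.
Hassan ∩ Rania: 12:30–13:30.
Hassan ∩ Rania ∩ Liang: 12:30–13:00.
Windows ≥ 30 min: 12:30–13:00.
Earliest such window starts at 12:30.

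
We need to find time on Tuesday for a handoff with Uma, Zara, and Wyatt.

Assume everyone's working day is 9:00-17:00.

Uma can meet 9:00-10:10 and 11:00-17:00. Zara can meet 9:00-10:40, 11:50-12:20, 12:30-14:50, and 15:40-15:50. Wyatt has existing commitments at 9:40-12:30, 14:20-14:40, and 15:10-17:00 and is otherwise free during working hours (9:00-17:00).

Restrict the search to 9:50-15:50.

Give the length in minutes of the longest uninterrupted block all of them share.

Wyatt free within 09:00–17:00: 09:00–09:40, 12:30–14:20, 14:40–15:10.
Uma ∩ Zara: 09:00–10:10, 11:50–12:20, 12:30–14:50, 15:40–15:50.
Uma ∩ Zara ∩ Wyatt: 09:00–09:40, 12:30–14:20, 14:40–14:50.
Restricted to 09:50–15:50: 12:30–14:20, 14:40–14:50.
Common window lengths: 110, 10 min; longest is 110.

110 minutes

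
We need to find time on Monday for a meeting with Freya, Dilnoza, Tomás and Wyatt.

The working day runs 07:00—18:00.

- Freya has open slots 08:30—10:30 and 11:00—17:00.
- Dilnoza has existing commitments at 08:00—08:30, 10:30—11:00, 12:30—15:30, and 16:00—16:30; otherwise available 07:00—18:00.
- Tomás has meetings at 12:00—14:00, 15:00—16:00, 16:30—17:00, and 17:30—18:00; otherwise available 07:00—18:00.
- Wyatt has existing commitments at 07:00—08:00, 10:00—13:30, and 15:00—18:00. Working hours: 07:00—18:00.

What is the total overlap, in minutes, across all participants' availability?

Dilnoza free within 07:00–18:00: 07:00–08:00, 08:30–10:30, 11:00–12:30, 15:30–16:00, 16:30–18:00.
Tomás free within 07:00–18:00: 07:00–12:00, 14:00–15:00, 16:00–16:30, 17:00–17:30.
Wyatt free within 07:00–18:00: 08:00–10:00, 13:30–15:00.
Freya ∩ Dilnoza: 08:30–10:30, 11:00–12:30, 15:30–16:00, 16:30–17:00.
Freya ∩ Dilnoza ∩ Tomás: 08:30–10:30, 11:00–12:00.
Freya ∩ Dilnoza ∩ Tomás ∩ Wyatt: 08:30–10:00.
Total common minutes: 90.

90 minutes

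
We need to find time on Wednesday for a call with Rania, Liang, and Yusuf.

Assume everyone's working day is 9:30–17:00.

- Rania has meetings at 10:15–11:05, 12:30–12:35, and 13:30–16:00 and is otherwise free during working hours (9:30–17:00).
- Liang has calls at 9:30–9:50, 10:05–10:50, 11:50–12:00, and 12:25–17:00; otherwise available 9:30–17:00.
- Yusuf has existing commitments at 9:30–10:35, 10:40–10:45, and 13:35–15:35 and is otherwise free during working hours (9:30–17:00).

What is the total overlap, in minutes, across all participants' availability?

Rania free within 09:30–17:00: 09:30–10:15, 11:05–12:30, 12:35–13:30, 16:00–17:00.
Liang free within 09:30–17:00: 09:50–10:05, 10:50–11:50, 12:00–12:25.
Yusuf free within 09:30–17:00: 10:35–10:40, 10:45–13:35, 15:35–17:00.
Rania ∩ Liang: 09:50–10:05, 11:05–11:50, 12:00–12:25.
Rania ∩ Liang ∩ Yusuf: 11:05–11:50, 12:00–12:25.
Total common minutes: 45 + 25 = 70.

70 minutes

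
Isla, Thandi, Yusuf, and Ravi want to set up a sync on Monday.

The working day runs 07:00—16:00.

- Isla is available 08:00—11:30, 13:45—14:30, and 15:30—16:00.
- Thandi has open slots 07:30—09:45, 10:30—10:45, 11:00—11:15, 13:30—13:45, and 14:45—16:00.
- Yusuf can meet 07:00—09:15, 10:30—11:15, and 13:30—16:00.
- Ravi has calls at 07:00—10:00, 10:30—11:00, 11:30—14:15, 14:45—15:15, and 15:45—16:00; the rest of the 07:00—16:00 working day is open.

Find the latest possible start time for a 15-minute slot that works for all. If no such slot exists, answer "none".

Ravi free within 07:00–16:00: 10:00–10:30, 11:00–11:30, 14:15–14:45, 15:15–15:45.
Isla ∩ Thandi: 08:00–09:45, 10:30–10:45, 11:00–11:15, 15:30–16:00.
Isla ∩ Thandi ∩ Yusuf: 08:00–09:15, 10:30–10:45, 11:00–11:15, 15:30–16:00.
Isla ∩ Thandi ∩ Yusuf ∩ Ravi: 11:00–11:15, 15:30–15:45.
Windows ≥ 15 min: 11:00–11:15, 15:30–15:45.
Latest start in the last window 15:30–15:45 is 15:45 − 15 min = 15:30.

15:30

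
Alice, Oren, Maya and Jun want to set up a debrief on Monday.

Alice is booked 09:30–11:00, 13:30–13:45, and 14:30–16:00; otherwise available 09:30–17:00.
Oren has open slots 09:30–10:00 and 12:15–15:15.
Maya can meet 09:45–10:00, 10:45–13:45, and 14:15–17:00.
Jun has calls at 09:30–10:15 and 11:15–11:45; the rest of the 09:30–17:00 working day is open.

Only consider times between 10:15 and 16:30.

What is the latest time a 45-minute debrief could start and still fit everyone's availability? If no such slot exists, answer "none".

Alice free within 09:30–17:00: 11:00–13:30, 13:45–14:30, 16:00–17:00.
Jun free within 09:30–17:00: 10:15–11:15, 11:45–17:00.
Alice ∩ Oren: 12:15–13:30, 13:45–14:30.
Alice ∩ Oren ∩ Maya: 12:15–13:30, 14:15–14:30.
Alice ∩ Oren ∩ Maya ∩ Jun: 12:15–13:30, 14:15–14:30.
Restricted to 10:15–16:30: 12:15–13:30, 14:15–14:30.
Windows ≥ 45 min: 12:15–13:30.
Latest start in the last window 12:15–13:30 is 13:30 − 45 min = 12:45.

12:45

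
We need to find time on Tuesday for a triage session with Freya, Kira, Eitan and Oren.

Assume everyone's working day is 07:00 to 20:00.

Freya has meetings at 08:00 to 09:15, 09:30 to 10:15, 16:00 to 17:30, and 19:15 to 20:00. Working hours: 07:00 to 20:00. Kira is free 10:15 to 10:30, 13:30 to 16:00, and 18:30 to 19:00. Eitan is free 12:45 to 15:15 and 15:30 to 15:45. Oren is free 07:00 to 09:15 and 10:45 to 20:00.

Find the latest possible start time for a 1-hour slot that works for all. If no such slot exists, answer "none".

14:15

Freya free within 07:00–20:00: 07:00–08:00, 09:15–09:30, 10:15–16:00, 17:30–19:15.
Freya ∩ Kira: 10:15–10:30, 13:30–16:00, 18:30–19:00.
Freya ∩ Kira ∩ Eitan: 13:30–15:15, 15:30–15:45.
Freya ∩ Kira ∩ Eitan ∩ Oren: 13:30–15:15, 15:30–15:45.
Windows ≥ 60 min: 13:30–15:15.
Latest start in the last window 13:30–15:15 is 15:15 − 60 min = 14:15.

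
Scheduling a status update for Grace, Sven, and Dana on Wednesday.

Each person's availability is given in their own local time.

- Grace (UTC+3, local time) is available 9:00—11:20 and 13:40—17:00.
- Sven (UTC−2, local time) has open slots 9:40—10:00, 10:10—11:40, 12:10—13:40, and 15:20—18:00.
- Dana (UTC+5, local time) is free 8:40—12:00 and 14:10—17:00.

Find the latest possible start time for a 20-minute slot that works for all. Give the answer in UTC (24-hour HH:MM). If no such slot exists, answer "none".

11:40

Grace → UTC: 06:00–08:20, 10:40–14:00.
Sven → UTC: 11:40–12:00, 12:10–13:40, 14:10–15:40, 17:20–20:00.
Dana → UTC: 03:40–07:00, 09:10–12:00.
Grace ∩ Sven: 11:40–12:00, 12:10–13:40.
Grace ∩ Sven ∩ Dana: 11:40–12:00.
Windows ≥ 20 min: 11:40–12:00.
Latest start in the last window 11:40–12:00 is 12:00 − 20 min = 11:40.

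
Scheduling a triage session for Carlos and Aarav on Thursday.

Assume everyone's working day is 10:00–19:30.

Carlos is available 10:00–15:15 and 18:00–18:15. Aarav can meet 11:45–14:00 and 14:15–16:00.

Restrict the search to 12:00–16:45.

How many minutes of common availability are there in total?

180 minutes

Carlos ∩ Aarav: 11:45–14:00, 14:15–15:15.
Restricted to 12:00–16:45: 12:00–14:00, 14:15–15:15.
Total common minutes: 120 + 60 = 180.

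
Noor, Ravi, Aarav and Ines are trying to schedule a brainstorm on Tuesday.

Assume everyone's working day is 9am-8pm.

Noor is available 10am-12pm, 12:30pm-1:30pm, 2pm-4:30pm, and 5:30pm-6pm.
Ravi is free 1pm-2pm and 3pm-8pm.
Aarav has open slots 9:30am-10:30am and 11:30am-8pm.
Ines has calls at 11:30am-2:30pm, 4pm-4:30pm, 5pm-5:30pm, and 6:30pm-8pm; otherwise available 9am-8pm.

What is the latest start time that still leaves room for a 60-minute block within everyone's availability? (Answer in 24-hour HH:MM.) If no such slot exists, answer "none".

Ines free within 09:00–20:00: 09:00–11:30, 14:30–16:00, 16:30–17:00, 17:30–18:30.
Noor ∩ Ravi: 13:00–13:30, 15:00–16:30, 17:30–18:00.
Noor ∩ Ravi ∩ Aarav: 13:00–13:30, 15:00–16:30, 17:30–18:00.
Noor ∩ Ravi ∩ Aarav ∩ Ines: 15:00–16:00, 17:30–18:00.
Windows ≥ 60 min: 15:00–16:00.
Latest start in the last window 15:00–16:00 is 16:00 − 60 min = 15:00.

15:00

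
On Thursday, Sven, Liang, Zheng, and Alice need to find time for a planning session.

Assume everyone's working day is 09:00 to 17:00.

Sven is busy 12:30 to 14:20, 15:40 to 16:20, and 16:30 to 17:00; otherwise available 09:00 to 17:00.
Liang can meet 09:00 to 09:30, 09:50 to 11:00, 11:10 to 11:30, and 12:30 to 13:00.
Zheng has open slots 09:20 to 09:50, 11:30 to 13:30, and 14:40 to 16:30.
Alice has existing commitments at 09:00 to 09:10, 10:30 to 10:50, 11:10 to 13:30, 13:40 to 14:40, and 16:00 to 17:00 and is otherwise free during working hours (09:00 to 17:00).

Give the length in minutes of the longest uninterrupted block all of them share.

Sven free within 09:00–17:00: 09:00–12:30, 14:20–15:40, 16:20–16:30.
Alice free within 09:00–17:00: 09:10–10:30, 10:50–11:10, 13:30–13:40, 14:40–16:00.
Sven ∩ Liang: 09:00–09:30, 09:50–11:00, 11:10–11:30.
Sven ∩ Liang ∩ Zheng: 09:20–09:30.
Sven ∩ Liang ∩ Zheng ∩ Alice: 09:20–09:30.
Single common window of 10 minutes.

10 minutes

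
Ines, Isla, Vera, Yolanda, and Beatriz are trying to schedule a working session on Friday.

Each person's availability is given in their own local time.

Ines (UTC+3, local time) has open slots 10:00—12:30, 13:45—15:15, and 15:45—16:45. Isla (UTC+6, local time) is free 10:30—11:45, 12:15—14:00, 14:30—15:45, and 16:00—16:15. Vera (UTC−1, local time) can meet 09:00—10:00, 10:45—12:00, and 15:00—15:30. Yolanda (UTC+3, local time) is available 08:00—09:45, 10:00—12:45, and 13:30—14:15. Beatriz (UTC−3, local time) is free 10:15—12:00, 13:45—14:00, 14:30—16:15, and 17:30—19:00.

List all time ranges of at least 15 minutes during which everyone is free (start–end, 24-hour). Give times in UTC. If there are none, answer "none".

Ines → UTC: 07:00–09:30, 10:45–12:15, 12:45–13:45.
Isla → UTC: 04:30–05:45, 06:15–08:00, 08:30–09:45, 10:00–10:15.
Vera → UTC: 10:00–11:00, 11:45–13:00, 16:00–16:30.
Yolanda → UTC: 05:00–06:45, 07:00–09:45, 10:30–11:15.
Beatriz → UTC: 13:15–15:00, 16:45–17:00, 17:30–19:15, 20:30–22:00.
Ines ∩ Isla: 07:00–08:00, 08:30–09:30.
Ines ∩ Isla ∩ Vera: (none).
Ines ∩ Isla ∩ Vera ∩ Yolanda: (none).
Ines ∩ Isla ∩ Vera ∩ Yolanda ∩ Beatriz: (none).
Windows ≥ 15 min: (none).

none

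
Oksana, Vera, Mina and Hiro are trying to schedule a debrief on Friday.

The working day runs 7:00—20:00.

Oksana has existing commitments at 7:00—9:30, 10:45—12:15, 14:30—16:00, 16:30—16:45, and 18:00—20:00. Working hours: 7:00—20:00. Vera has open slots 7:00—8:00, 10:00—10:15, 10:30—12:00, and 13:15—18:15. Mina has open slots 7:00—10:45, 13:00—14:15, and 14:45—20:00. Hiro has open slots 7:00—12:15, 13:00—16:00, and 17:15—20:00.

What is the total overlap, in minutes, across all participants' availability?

Oksana free within 07:00–20:00: 09:30–10:45, 12:15–14:30, 16:00–16:30, 16:45–18:00.
Oksana ∩ Vera: 10:00–10:15, 10:30–10:45, 13:15–14:30, 16:00–16:30, 16:45–18:00.
Oksana ∩ Vera ∩ Mina: 10:00–10:15, 10:30–10:45, 13:15–14:15, 16:00–16:30, 16:45–18:00.
Oksana ∩ Vera ∩ Mina ∩ Hiro: 10:00–10:15, 10:30–10:45, 13:15–14:15, 17:15–18:00.
Total common minutes: 15 + 15 + 60 + 45 = 135.

135 minutes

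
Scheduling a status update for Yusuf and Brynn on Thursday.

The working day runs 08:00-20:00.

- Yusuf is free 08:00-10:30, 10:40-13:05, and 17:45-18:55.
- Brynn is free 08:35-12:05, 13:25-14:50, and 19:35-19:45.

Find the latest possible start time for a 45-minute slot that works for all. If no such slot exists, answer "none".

Yusuf ∩ Brynn: 08:35–10:30, 10:40–12:05.
Windows ≥ 45 min: 08:35–10:30, 10:40–12:05.
Latest start in the last window 10:40–12:05 is 12:05 − 45 min = 11:20.

11:20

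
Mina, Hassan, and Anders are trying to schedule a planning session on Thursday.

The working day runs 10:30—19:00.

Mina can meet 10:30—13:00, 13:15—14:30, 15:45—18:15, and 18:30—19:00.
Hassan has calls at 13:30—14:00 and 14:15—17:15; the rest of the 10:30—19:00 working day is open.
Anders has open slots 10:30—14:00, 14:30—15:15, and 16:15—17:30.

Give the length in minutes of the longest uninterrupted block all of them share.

150 minutes

Hassan free within 10:30–19:00: 10:30–13:30, 14:00–14:15, 17:15–19:00.
Mina ∩ Hassan: 10:30–13:00, 13:15–13:30, 14:00–14:15, 17:15–18:15, 18:30–19:00.
Mina ∩ Hassan ∩ Anders: 10:30–13:00, 13:15–13:30, 17:15–17:30.
Common window lengths: 150, 15, 15 min; longest is 150.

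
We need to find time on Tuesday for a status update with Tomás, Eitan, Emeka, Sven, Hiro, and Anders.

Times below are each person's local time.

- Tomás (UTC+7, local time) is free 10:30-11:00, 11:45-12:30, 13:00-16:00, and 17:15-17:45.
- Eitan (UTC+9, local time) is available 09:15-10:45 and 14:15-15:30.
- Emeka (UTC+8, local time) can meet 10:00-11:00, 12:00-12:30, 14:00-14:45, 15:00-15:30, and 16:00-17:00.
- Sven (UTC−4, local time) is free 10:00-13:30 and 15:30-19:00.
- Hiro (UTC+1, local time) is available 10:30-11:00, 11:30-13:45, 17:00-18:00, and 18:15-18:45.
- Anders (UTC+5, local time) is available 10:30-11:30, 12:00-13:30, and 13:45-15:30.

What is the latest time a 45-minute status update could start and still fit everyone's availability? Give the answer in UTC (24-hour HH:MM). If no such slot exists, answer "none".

none

Tomás → UTC: 03:30–04:00, 04:45–05:30, 06:00–09:00, 10:15–10:45.
Eitan → UTC: 00:15–01:45, 05:15–06:30.
Emeka → UTC: 02:00–03:00, 04:00–04:30, 06:00–06:45, 07:00–07:30, 08:00–09:00.
Sven → UTC: 14:00–17:30, 19:30–23:00.
Hiro → UTC: 09:30–10:00, 10:30–12:45, 16:00–17:00, 17:15–17:45.
Anders → UTC: 05:30–06:30, 07:00–08:30, 08:45–10:30.
Tomás ∩ Eitan: 05:15–05:30, 06:00–06:30.
Tomás ∩ Eitan ∩ Emeka: 06:00–06:30.
Tomás ∩ Eitan ∩ Emeka ∩ Sven: (none).
Tomás ∩ Eitan ∩ Emeka ∩ Sven ∩ Hiro: (none).
Tomás ∩ Eitan ∩ Emeka ∩ Sven ∩ Hiro ∩ Anders: (none).
Windows ≥ 45 min: (none).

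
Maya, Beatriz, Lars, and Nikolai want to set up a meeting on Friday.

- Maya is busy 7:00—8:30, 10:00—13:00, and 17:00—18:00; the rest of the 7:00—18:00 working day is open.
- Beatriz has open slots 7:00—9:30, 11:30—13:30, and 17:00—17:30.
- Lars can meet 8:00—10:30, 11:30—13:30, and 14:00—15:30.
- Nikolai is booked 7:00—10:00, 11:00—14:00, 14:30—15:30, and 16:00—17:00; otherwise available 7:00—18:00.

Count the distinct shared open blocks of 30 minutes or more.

0

Maya free within 07:00–18:00: 08:30–10:00, 13:00–17:00.
Nikolai free within 07:00–18:00: 10:00–11:00, 14:00–14:30, 15:30–16:00, 17:00–18:00.
Maya ∩ Beatriz: 08:30–09:30, 13:00–13:30.
Maya ∩ Beatriz ∩ Lars: 08:30–09:30, 13:00–13:30.
Maya ∩ Beatriz ∩ Lars ∩ Nikolai: (none).
Windows ≥ 30 min: (none).
That's 0 windows.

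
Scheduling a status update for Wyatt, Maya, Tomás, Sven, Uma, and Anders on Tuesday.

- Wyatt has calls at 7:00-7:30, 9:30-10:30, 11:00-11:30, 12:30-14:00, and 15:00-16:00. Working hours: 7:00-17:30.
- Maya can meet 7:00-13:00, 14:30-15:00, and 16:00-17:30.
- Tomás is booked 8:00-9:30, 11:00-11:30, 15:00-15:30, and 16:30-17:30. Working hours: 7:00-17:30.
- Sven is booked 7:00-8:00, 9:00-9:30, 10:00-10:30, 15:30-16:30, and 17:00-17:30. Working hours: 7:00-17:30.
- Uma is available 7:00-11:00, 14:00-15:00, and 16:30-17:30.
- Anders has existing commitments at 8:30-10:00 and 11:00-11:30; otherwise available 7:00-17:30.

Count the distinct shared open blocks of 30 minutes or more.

2

Wyatt free within 07:00–17:30: 07:30–09:30, 10:30–11:00, 11:30–12:30, 14:00–15:00, 16:00–17:30.
Tomás free within 07:00–17:30: 07:00–08:00, 09:30–11:00, 11:30–15:00, 15:30–16:30.
Sven free within 07:00–17:30: 08:00–09:00, 09:30–10:00, 10:30–15:30, 16:30–17:00.
Anders free within 07:00–17:30: 07:00–08:30, 10:00–11:00, 11:30–17:30.
Wyatt ∩ Maya: 07:30–09:30, 10:30–11:00, 11:30–12:30, 14:30–15:00, 16:00–17:30.
Wyatt ∩ Maya ∩ Tomás: 07:30–08:00, 10:30–11:00, 11:30–12:30, 14:30–15:00, 16:00–16:30.
Wyatt ∩ Maya ∩ Tomás ∩ Sven: 10:30–11:00, 11:30–12:30, 14:30–15:00.
Wyatt ∩ Maya ∩ Tomás ∩ Sven ∩ Uma: 10:30–11:00, 14:30–15:00.
Wyatt ∩ Maya ∩ Tomás ∩ Sven ∩ Uma ∩ Anders: 10:30–11:00, 14:30–15:00.
Windows ≥ 30 min: 10:30–11:00, 14:30–15:00.
That's 2 windows.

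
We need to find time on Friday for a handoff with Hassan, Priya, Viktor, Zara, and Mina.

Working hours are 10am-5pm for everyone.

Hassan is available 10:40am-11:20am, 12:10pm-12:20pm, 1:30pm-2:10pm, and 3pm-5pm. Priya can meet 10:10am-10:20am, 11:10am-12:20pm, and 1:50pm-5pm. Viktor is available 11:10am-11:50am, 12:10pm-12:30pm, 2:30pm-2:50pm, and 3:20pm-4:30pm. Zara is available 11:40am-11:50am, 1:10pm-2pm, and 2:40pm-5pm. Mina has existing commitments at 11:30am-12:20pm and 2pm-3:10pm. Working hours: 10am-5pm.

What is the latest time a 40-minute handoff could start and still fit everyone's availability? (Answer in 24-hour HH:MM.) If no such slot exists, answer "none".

Mina free within 10:00–17:00: 10:00–11:30, 12:20–14:00, 15:10–17:00.
Hassan ∩ Priya: 11:10–11:20, 12:10–12:20, 13:50–14:10, 15:00–17:00.
Hassan ∩ Priya ∩ Viktor: 11:10–11:20, 12:10–12:20, 15:20–16:30.
Hassan ∩ Priya ∩ Viktor ∩ Zara: 15:20–16:30.
Hassan ∩ Priya ∩ Viktor ∩ Zara ∩ Mina: 15:20–16:30.
Windows ≥ 40 min: 15:20–16:30.
Latest start in the last window 15:20–16:30 is 16:30 − 40 min = 15:50.

15:50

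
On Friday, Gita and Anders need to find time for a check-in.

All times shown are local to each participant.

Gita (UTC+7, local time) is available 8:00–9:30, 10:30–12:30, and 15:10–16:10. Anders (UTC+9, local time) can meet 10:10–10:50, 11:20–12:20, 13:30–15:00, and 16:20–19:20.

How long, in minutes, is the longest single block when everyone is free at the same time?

60 minutes

Gita → UTC: 01:00–02:30, 03:30–05:30, 08:10–09:10.
Anders → UTC: 01:10–01:50, 02:20–03:20, 04:30–06:00, 07:20–10:20.
Gita ∩ Anders: 01:10–01:50, 02:20–02:30, 04:30–05:30, 08:10–09:10.
Common window lengths: 40, 10, 60, 60 min; longest is 60.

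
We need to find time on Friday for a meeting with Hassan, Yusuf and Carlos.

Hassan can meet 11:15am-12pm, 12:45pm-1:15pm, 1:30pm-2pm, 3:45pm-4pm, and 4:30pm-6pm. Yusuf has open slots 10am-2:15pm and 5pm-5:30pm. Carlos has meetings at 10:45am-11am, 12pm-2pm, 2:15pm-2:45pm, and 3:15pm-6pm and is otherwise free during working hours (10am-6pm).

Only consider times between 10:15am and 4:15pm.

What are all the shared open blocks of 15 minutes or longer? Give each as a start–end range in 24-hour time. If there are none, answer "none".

Carlos free within 10:00–18:00: 10:00–10:45, 11:00–12:00, 14:00–14:15, 14:45–15:15.
Hassan ∩ Yusuf: 11:15–12:00, 12:45–13:15, 13:30–14:00, 17:00–17:30.
Hassan ∩ Yusuf ∩ Carlos: 11:15–12:00.
Restricted to 10:15–16:15: 11:15–12:00.
Windows ≥ 15 min: 11:15–12:00.

11:15–12:00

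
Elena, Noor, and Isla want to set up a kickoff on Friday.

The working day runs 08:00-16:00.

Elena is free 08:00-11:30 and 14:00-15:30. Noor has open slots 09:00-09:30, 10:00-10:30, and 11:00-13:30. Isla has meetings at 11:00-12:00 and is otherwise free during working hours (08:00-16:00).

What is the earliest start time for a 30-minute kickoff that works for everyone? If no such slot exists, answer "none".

Isla free within 08:00–16:00: 08:00–11:00, 12:00–16:00.
Elena ∩ Noor: 09:00–09:30, 10:00–10:30, 11:00–11:30.
Elena ∩ Noor ∩ Isla: 09:00–09:30, 10:00–10:30.
Windows ≥ 30 min: 09:00–09:30, 10:00–10:30.
Earliest such window starts at 09:00.

09:00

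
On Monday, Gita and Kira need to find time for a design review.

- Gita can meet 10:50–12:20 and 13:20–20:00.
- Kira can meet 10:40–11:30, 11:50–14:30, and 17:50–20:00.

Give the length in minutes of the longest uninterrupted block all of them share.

Gita ∩ Kira: 10:50–11:30, 11:50–12:20, 13:20–14:30, 17:50–20:00.
Common window lengths: 40, 30, 70, 130 min; longest is 130.

130 minutes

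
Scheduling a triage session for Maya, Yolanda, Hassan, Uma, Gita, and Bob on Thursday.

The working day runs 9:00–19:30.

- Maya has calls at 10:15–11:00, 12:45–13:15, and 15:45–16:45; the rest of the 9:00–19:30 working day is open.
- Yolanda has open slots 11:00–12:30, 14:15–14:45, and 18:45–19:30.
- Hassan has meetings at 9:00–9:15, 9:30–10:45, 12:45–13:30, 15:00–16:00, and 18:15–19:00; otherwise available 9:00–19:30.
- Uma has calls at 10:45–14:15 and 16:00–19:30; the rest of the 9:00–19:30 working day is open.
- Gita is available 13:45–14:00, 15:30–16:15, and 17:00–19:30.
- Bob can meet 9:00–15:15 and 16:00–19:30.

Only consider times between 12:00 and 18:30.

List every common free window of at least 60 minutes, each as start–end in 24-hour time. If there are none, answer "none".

none

Maya free within 09:00–19:30: 09:00–10:15, 11:00–12:45, 13:15–15:45, 16:45–19:30.
Hassan free within 09:00–19:30: 09:15–09:30, 10:45–12:45, 13:30–15:00, 16:00–18:15, 19:00–19:30.
Uma free within 09:00–19:30: 09:00–10:45, 14:15–16:00.
Maya ∩ Yolanda: 11:00–12:30, 14:15–14:45, 18:45–19:30.
Maya ∩ Yolanda ∩ Hassan: 11:00–12:30, 14:15–14:45, 19:00–19:30.
Maya ∩ Yolanda ∩ Hassan ∩ Uma: 14:15–14:45.
Maya ∩ Yolanda ∩ Hassan ∩ Uma ∩ Gita: (none).
Maya ∩ Yolanda ∩ Hassan ∩ Uma ∩ Gita ∩ Bob: (none).
Restricted to 12:00–18:30: (none).
Windows ≥ 60 min: (none).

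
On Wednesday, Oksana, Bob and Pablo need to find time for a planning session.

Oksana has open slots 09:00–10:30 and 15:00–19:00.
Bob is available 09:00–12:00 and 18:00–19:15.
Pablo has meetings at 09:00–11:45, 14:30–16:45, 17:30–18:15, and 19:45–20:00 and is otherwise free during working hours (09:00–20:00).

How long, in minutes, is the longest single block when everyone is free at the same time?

Pablo free within 09:00–20:00: 11:45–14:30, 16:45–17:30, 18:15–19:45.
Oksana ∩ Bob: 09:00–10:30, 18:00–19:00.
Oksana ∩ Bob ∩ Pablo: 18:15–19:00.
Single common window of 45 minutes.

45 minutes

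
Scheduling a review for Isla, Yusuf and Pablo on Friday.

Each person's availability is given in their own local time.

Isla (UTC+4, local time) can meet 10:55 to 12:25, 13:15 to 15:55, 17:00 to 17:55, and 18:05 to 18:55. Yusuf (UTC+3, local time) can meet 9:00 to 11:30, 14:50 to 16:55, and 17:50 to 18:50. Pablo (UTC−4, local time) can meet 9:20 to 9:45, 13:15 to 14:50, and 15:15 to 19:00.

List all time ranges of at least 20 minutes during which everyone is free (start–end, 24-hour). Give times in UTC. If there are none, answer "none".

Isla → UTC: 06:55–08:25, 09:15–11:55, 13:00–13:55, 14:05–14:55.
Yusuf → UTC: 06:00–08:30, 11:50–13:55, 14:50–15:50.
Pablo → UTC: 13:20–13:45, 17:15–18:50, 19:15–23:00.
Isla ∩ Yusuf: 06:55–08:25, 11:50–11:55, 13:00–13:55, 14:50–14:55.
Isla ∩ Yusuf ∩ Pablo: 13:20–13:45.
Windows ≥ 20 min: 13:20–13:45.

13:20–13:45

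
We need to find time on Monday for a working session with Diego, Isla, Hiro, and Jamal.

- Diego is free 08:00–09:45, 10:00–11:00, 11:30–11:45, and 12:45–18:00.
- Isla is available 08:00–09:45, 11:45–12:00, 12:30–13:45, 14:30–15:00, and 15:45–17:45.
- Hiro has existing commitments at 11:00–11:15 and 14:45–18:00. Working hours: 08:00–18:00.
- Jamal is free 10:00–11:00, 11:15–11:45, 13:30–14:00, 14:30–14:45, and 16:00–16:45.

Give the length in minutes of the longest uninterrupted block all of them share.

15 minutes

Hiro free within 08:00–18:00: 08:00–11:00, 11:15–14:45.
Diego ∩ Isla: 08:00–09:45, 12:45–13:45, 14:30–15:00, 15:45–17:45.
Diego ∩ Isla ∩ Hiro: 08:00–09:45, 12:45–13:45, 14:30–14:45.
Diego ∩ Isla ∩ Hiro ∩ Jamal: 13:30–13:45, 14:30–14:45.
Common window lengths: 15, 15 min; longest is 15.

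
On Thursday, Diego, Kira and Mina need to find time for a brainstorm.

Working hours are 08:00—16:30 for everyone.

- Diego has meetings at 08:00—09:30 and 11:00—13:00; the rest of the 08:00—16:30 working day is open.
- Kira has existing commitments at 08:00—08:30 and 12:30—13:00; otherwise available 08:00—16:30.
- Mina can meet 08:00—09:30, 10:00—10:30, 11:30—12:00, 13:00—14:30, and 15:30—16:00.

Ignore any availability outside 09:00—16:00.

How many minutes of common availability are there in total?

Diego free within 08:00–16:30: 09:30–11:00, 13:00–16:30.
Kira free within 08:00–16:30: 08:30–12:30, 13:00–16:30.
Diego ∩ Kira: 09:30–11:00, 13:00–16:30.
Diego ∩ Kira ∩ Mina: 10:00–10:30, 13:00–14:30, 15:30–16:00.
Restricted to 09:00–16:00: 10:00–10:30, 13:00–14:30, 15:30–16:00.
Total common minutes: 30 + 90 + 30 = 150.

150 minutes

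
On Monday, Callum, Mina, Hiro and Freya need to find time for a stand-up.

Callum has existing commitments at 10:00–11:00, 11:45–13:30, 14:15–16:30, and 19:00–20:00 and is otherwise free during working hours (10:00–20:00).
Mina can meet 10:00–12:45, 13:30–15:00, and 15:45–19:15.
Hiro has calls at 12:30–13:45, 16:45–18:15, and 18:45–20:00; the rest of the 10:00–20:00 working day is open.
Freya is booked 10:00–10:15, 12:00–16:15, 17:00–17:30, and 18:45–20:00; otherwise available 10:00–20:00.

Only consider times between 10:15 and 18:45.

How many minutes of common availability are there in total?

90 minutes

Callum free within 10:00–20:00: 11:00–11:45, 13:30–14:15, 16:30–19:00.
Hiro free within 10:00–20:00: 10:00–12:30, 13:45–16:45, 18:15–18:45.
Freya free within 10:00–20:00: 10:15–12:00, 16:15–17:00, 17:30–18:45.
Callum ∩ Mina: 11:00–11:45, 13:30–14:15, 16:30–19:00.
Callum ∩ Mina ∩ Hiro: 11:00–11:45, 13:45–14:15, 16:30–16:45, 18:15–18:45.
Callum ∩ Mina ∩ Hiro ∩ Freya: 11:00–11:45, 16:30–16:45, 18:15–18:45.
Restricted to 10:15–18:45: 11:00–11:45, 16:30–16:45, 18:15–18:45.
Total common minutes: 45 + 15 + 30 = 90.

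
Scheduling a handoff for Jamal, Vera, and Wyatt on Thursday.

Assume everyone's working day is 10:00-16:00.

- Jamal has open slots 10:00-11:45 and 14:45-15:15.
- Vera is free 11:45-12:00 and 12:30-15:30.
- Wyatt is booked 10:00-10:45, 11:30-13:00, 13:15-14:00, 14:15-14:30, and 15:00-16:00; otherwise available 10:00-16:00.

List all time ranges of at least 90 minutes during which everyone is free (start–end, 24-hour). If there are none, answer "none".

Wyatt free within 10:00–16:00: 10:45–11:30, 13:00–13:15, 14:00–14:15, 14:30–15:00.
Jamal ∩ Vera: 14:45–15:15.
Jamal ∩ Vera ∩ Wyatt: 14:45–15:00.
Windows ≥ 90 min: (none).

none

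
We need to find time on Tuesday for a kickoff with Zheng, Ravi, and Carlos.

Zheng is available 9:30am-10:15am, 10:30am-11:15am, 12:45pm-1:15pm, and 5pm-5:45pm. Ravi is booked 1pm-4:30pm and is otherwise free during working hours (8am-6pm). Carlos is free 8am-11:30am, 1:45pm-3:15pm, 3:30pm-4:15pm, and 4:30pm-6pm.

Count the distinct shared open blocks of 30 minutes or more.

3

Ravi free within 08:00–18:00: 08:00–13:00, 16:30–18:00.
Zheng ∩ Ravi: 09:30–10:15, 10:30–11:15, 12:45–13:00, 17:00–17:45.
Zheng ∩ Ravi ∩ Carlos: 09:30–10:15, 10:30–11:15, 17:00–17:45.
Windows ≥ 30 min: 09:30–10:15, 10:30–11:15, 17:00–17:45.
That's 3 windows.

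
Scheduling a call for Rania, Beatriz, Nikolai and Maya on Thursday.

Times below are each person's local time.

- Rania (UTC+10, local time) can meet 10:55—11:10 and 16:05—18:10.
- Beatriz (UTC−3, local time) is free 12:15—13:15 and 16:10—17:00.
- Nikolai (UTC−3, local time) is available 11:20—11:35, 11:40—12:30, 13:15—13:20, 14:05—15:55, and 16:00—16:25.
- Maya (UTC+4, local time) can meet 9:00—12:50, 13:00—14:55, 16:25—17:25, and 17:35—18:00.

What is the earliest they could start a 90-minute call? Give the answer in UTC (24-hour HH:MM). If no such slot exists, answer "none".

Rania → UTC: 00:55–01:10, 06:05–08:10.
Beatriz → UTC: 15:15–16:15, 19:10–20:00.
Nikolai → UTC: 14:20–14:35, 14:40–15:30, 16:15–16:20, 17:05–18:55, 19:00–19:25.
Maya → UTC: 05:00–08:50, 09:00–10:55, 12:25–13:25, 13:35–14:00.
Rania ∩ Beatriz: (none).
Rania ∩ Beatriz ∩ Nikolai: (none).
Rania ∩ Beatriz ∩ Nikolai ∩ Maya: (none).
Windows ≥ 90 min: (none).

none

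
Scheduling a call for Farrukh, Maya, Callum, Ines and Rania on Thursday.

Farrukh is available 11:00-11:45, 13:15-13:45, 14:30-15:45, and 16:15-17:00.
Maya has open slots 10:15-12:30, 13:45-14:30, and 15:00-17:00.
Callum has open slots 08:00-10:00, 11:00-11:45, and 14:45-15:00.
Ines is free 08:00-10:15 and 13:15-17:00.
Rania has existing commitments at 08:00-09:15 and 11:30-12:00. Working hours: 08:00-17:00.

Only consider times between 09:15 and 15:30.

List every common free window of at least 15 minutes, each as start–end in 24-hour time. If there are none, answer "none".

Rania free within 08:00–17:00: 09:15–11:30, 12:00–17:00.
Farrukh ∩ Maya: 11:00–11:45, 15:00–15:45, 16:15–17:00.
Farrukh ∩ Maya ∩ Callum: 11:00–11:45.
Farrukh ∩ Maya ∩ Callum ∩ Ines: (none).
Farrukh ∩ Maya ∩ Callum ∩ Ines ∩ Rania: (none).
Restricted to 09:15–15:30: (none).
Windows ≥ 15 min: (none).

none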